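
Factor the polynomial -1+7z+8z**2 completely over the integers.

Need a pair with product 8·(-1) = -8 and sum 7: that's -1 and 8.
Split the middle term: 8z**2-z + 8z-1 = z(8z-1) + (8z-1).

(8z-1)(z+1)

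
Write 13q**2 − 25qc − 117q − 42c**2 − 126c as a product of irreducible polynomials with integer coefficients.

Group: 13q(q − 3c − 9) + 14c(q − 3c − 9); both groups contain (q − 3c − 9).

(q − 3c − 9)(13q + 14c)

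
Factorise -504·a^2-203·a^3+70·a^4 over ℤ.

Pull out the common factor 7·a^2, then factor the remaining trinomial.

7·a^2·(2·a-9)·(5·a+8)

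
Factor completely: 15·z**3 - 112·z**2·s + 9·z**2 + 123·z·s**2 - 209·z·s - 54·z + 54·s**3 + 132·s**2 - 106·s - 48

Group: z·(15·z**2 - 22·z·s + 39·z - 9·s**2 - 19·s + 24) + (-6·s - 2)·(15·z**2 - 22·z·s + 39·z - 9·s**2 - 19·s + 24); both groups contain (15·z**2 - 22·z·s + 39·z - 9·s**2 - 19·s + 24), so (z - 6·s - 2) is a factor with cofactor 15·z**2 - 22·z·s + 39·z - 9·s**2 - 19·s + 24.
The cofactor groups again: 15·z**2 - 22·z·s + 39·z - 9·s**2 - 19·s + 24 = 3·z·(5·z - 9·s + 8) + (s + 3)·(5·z - 9·s + 8); both groups contain (5·z - 9·s + 8), giving (3·z + s + 3)·(5·z - 9·s + 8).

(z - 6·s - 2)·(5·z - 9·s + 8)·(3·z + s + 3)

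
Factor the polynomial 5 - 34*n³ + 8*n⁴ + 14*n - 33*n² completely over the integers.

Testing divisors of the constant over divisors of the leading coefficient, n = -1/4 is a root, so (4*n + 1) divides it; the quotient is 2*n³ - 9*n² - 6*n + 5.
Then n = 1/2 is a root, so (2*n - 1) is a factor; dividing leaves n² - 4*n - 5.
The remaining quadratic factors as (n - 5)(n + 1).

(2*n - 1)*(4*n + 1)*(n + 1)*(n - 5)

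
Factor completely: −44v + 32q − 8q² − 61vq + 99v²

Group: 9v(11v − 8q) + (q − 4)(11v − 8q); both groups contain (11v − 8q).

(11v − 8q)(9v + q − 4)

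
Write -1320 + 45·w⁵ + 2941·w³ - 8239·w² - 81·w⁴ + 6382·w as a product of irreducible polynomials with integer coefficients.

Trying the rational-root candidates, w = 1/3 is a root, so (3·w - 1) divides it; the quotient is 15·w⁴ - 22·w³ + 973·w² - 2422·w + 1320.
Continuing, w = 5/3 is a root, so (3·w - 5) is a factor; dividing leaves 5·w³ + w² + 326·w - 264.
Continuing, w = 4/5 is a root, so (5·w - 4) divides it; the quotient is w² + w + 66.
The quadratic w² + w + 66 has discriminant -263 < 0 and is irreducible over ℤ.

(3·w - 1)·(3·w - 5)·(5·w - 4)·(w² + w + 66)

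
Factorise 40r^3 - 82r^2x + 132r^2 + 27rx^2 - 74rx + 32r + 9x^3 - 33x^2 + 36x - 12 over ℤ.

Group: 4r(10r^2 - 13rx + 28r - 3x^2 + 9x - 6) + (-3x + 2)(10r^2 - 13rx + 28r - 3x^2 + 9x - 6); both groups contain (10r^2 - 13rx + 28r - 3x^2 + 9x - 6), so (4r - 3x + 2) is a factor with cofactor 10r^2 - 13rx + 28r - 3x^2 + 9x - 6.
The cofactor groups again: 10r^2 - 13rx + 28r - 3x^2 + 9x - 6 = 5r(2r - 3x + 6) + (x - 1)(2r - 3x + 6); both groups contain (2r - 3x + 6), giving (5r + x - 1)(2r - 3x + 6).

(2r - 3x + 6)(4r - 3x + 2)(5r + x - 1)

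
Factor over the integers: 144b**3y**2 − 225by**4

Every term has a factor of 9by**2. Then 16b**2 − 25y**2 = (4b)² − (5y)².

9by**2(4b + 5y)(4b − 5y)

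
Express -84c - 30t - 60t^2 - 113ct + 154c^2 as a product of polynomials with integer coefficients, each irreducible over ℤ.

Group: 14c(11c - 12t - 6) + 5t(11c - 12t - 6); both groups contain (11c - 12t - 6).

(11c - 12t - 6)(14c + 5t)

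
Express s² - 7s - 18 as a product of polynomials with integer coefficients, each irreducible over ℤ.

(s + 2)(s - 9)

Two integers with product -18 and sum -7 are -9 and 2.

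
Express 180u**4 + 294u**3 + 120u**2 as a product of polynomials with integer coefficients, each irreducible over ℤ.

Pull out the common factor 6u**2, then factor the remaining trinomial.

6u**2(5u + 4)(6u + 5)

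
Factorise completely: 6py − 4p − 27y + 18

(2p − 9)(3y − 2)

Group as (6py − 4p) + (−27y + 18) = 2p(3y − 2) − 9(3y − 2).
Both groups share the factor (3y − 2).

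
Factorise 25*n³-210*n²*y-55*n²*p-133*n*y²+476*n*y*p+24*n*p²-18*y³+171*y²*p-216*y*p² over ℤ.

Group: 5*n*(5*n²-43*n*y-3*n*p-18*y²+27*y*p) + (y-8*p)*(5*n²-43*n*y-3*n*p-18*y²+27*y*p); both groups contain (5*n²-43*n*y-3*n*p-18*y²+27*y*p), so (5*n+y-8*p) is a factor with cofactor 5*n²-43*n*y-3*n*p-18*y²+27*y*p.
The cofactor groups again: 5*n²-43*n*y-3*n*p-18*y²+27*y*p = n*(5*n+2*y-3*p) - 9*y*(5*n+2*y-3*p); both groups contain (5*n+2*y-3*p), giving (n-9*y)*(5*n+2*y-3*p).

(5*n+2*y-3*p)*(5*n+y-8*p)*(n-9*y)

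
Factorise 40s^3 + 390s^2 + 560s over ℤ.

10s(4s + 7)(s + 8)

Pull out the common factor 10s, then factor the remaining trinomial.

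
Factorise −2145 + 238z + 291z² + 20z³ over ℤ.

Trying the rational-root candidates, z = −13 is a root, so (z + 13) divides it; the quotient is 20z² + 31z − 165.
The remaining quadratic factors as (4z + 15)(5z − 11).

(4z + 15)(5z − 11)(z + 13)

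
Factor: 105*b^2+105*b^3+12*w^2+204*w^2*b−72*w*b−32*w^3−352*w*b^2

Group: 8*w*(−4*w^2+24*w*b−35*b^2) + (−3*b−3)*(−4*w^2+24*w*b−35*b^2); both groups contain (−4*w^2+24*w*b−35*b^2), so (8*w−3*b−3) is a factor with cofactor −4*w^2+24*w*b−35*b^2.
The cofactor groups again: −4*w^2+24*w*b−35*b^2 = −2*w*(2*w−5*b) + 7*b*(2*w−5*b); both groups contain (2*w−5*b), giving −(2*w−7*b)*(2*w−5*b).

−(8*w−3*b−3)*(2*w−5*b)*(2*w−7*b)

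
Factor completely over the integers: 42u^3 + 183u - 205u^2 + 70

Trying the rational-root candidates, u = 7/2 is a root, giving the factor (2u - 7) and quotient 21u^2 - 29u - 10.
The remaining quadratic factors as (3u - 5)(7u + 2).

(2u - 7)(3u - 5)(7u + 2)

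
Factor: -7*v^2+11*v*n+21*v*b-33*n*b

Group: -7*v*(v-3*b) + 11*n*(v-3*b); both groups contain (v-3*b).

-(7*v-11*n)*(v-3*b)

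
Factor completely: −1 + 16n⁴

(2n + 1)(2n − 1)(4n² + 1)

Write as (4n²)² − (1)², then factor 4n² − 1 once more.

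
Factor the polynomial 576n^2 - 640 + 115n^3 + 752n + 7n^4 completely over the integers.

Testing divisors of the constant over divisors of the leading coefficient, n = 4/7 is a root, so (7n - 4) divides it; the quotient is n^3 + 17n^2 + 92n + 160.
Next, n = -5 is a root, giving the factor (n + 5) and quotient n^2 + 12n + 32.
The remaining quadratic factors as (n + 8)(n + 4).

(7n - 4)(n + 4)(n + 5)(n + 8)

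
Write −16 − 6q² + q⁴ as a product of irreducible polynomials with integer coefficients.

(q² + 2)(q² − 8)

Substitute u = q² to get a quadratic in u, then factor.
q² − 8 is irreducible over ℤ (8 is not a perfect square).
q² + 2 is irreducible over ℤ (always positive, so no real roots).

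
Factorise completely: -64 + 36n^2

4(3n + 4)(3n - 4)

Every term has a factor of 4. Then 9n^2 - 16 = (3n)² − (4)².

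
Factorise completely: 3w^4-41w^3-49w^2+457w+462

(3w-11)(w+1)(w+3)(w-14)

By the rational root theorem, w = -3 is a root, giving the factor (w+3) and quotient 3w^3-50w^2+101w+154.
Continuing, w = 11/3 is a root, giving the factor (3w-11) and quotient w^2-13w-14.
The remaining quadratic factors as (w+1)(w-14).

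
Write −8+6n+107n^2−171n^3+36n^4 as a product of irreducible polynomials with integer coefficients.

Testing divisors of the constant over divisors of the leading coefficient, n = 4 is a root, so (n−4) is a factor; dividing leaves 36n^3−27n^2−n+2.
Continuing, n = 2/3 is a root, so (3n−2) is a factor; dividing leaves 12n^2−n−1.
The remaining quadratic factors as (3n−1)(4n+1).

(3n−1)(3n−2)(4n+1)(n−4)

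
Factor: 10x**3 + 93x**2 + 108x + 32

Trying the rational-root candidates, x = -1/2 is a root, so (2x + 1) is a factor; dividing leaves 5x**2 + 44x + 32.
The remaining quadratic factors as (x + 8)(5x + 4).

(2x + 1)(5x + 4)(x + 8)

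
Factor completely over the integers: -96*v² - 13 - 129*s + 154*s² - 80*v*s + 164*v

-(12*v - 11*s - 1)*(8*v + 14*s - 13)

Group: -8*v*(12*v - 11*s - 1) + (-14*s + 13)*(12*v - 11*s - 1); both groups contain (12*v - 11*s - 1).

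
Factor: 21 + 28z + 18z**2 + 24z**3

Group as (24z**3 + 28z) + (18z**2 + 21) = 4z(6z**2 + 7) + 3(6z**2 + 7).
Both groups share the factor (6z**2 + 7).

(4z + 3)(6z**2 + 7)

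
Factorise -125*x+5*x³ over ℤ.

Factor out 5*x, leaving x²-25, which is a difference of two squares.

5*x*(x+5)*(x-5)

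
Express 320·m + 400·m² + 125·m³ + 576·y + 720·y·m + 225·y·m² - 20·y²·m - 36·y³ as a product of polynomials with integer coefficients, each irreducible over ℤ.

Group: 9·y·(-4·y² + 25·m² + 80·m + 64) + 5·m·(-4·y² + 25·m² + 80·m + 64); both groups contain (-4·y² + 25·m² + 80·m + 64), so (9·y + 5·m) is a factor with cofactor -4·y² + 25·m² + 80·m + 64.
The cofactor groups again: -4·y² + 25·m² + 80·m + 64 = -2·y·(2·y + 5·m + 8) + (5·m + 8)·(2·y + 5·m + 8); both groups contain (2·y + 5·m + 8), giving -(2·y - 5·m - 8)·(2·y + 5·m + 8).

-(2·y - 5·m - 8)·(2·y + 5·m + 8)·(9·y + 5·m)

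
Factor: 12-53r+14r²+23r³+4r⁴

(4r-1)(r+3)(r+4)(r-1)

Testing divisors of the constant over divisors of the leading coefficient, r = 1 is a root, so (r-1) is a factor; dividing leaves 4r³+27r²+41r-12.
Then r = -4 is a root, giving the factor (r+4) and quotient 4r²+11r-3.
The remaining quadratic factors as (4r-1)(r+3).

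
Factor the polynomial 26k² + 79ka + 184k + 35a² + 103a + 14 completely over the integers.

Group: 2k(13k + 7a + 1) + (5a + 14)(13k + 7a + 1); both groups contain (13k + 7a + 1).

(2k + 5a + 14)(13k + 7a + 1)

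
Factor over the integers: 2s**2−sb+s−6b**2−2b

Group: 2s(s−2b) + (3b+1)(s−2b); both groups contain (s−2b).

(s−2b)(2s+3b+1)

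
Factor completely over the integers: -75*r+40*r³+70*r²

5*r*(2*r+5)*(4*r-3)

Pull out the common factor 5*r, then factor the remaining trinomial.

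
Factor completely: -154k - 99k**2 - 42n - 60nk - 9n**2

-(3n + 11k)(3n + 9k + 14)

Group: -3n(3n + 11k) + (-9k - 14)(3n + 11k); both groups contain (3n + 11k).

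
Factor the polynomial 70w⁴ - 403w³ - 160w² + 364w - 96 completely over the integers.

Trying the rational-root candidates, w = 6 is a root, giving the factor (w - 6) and quotient 70w³ + 17w² - 58w + 16.
Next, w = 2/5 is a root, so (5w - 2) divides it; the quotient is 14w² + 9w - 8.
The remaining quadratic factors as (7w + 8)(2w - 1).

(2w - 1)(5w - 2)(7w + 8)(w - 6)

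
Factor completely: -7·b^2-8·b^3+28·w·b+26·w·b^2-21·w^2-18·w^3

Group: 3·w·(-6·w^2-2·w·b-7·w+8·b^2+7·b) - b·(-6·w^2-2·w·b-7·w+8·b^2+7·b); both groups contain (-6·w^2-2·w·b-7·w+8·b^2+7·b), so (3·w-b) is a factor with cofactor -6·w^2-2·w·b-7·w+8·b^2+7·b.
The cofactor groups again: -6·w^2-2·w·b-7·w+8·b^2+7·b = -w·(6·w+8·b+7) + b·(6·w+8·b+7); both groups contain (6·w+8·b+7), giving -(w-b)·(6·w+8·b+7).

-(3·w-b)·(w-b)·(6·w+8·b+7)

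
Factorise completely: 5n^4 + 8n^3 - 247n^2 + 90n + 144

(5n + 3)(n + 8)(n - 1)(n - 6)

Testing divisors of the constant over divisors of the leading coefficient, n = 1 is a root, giving the factor (n - 1) and quotient 5n^3 + 13n^2 - 234n - 144.
Then n = -3/5 is a root, so (5n + 3) divides it; the quotient is n^2 + 2n - 48.
The remaining quadratic factors as (n + 8)(n - 6).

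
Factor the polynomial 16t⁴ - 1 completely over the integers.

(2t + 1)(2t - 1)(4t² + 1)

Difference of squares twice: with A = 2t and B = 1, A⁴ − B⁴ = (A² − B²)(A² + B²), and A² − B² factors again.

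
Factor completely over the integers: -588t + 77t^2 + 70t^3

Pull out the common factor 7t, then factor the remaining trinomial.

7t(2t + 7)(5t - 12)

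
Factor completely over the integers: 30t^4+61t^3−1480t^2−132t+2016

(5t+6)(6t−7)(t+8)(t−6)

Among the possible rational roots, t = 7/6 is a root, giving the factor (6t−7) and quotient 5t^3+16t^2−228t−288.
Then t = −6/5 is a root, so (5t+6) divides it; the quotient is t^2+2t−48.
The remaining quadratic factors as (t+8)(t−6).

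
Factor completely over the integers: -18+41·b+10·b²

(2·b+9)·(5·b-2)

Need a pair with product 10·(-18) = -180 and sum 41: that's -4 and 45.
Split the middle term: 10·b²-4·b + 45·b-18 = 2·b·(5·b-2) + 9·(5·b-2).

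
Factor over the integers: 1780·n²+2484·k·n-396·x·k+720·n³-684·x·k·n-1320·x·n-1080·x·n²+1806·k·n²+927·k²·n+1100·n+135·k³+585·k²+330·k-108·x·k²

Group: 3·k·(-36·x·k-120·x·n+45·k²+174·k·n+30·k+80·n²+100·n) + (9·n+11)·(-36·x·k-120·x·n+45·k²+174·k·n+30·k+80·n²+100·n); both groups contain (-36·x·k-120·x·n+45·k²+174·k·n+30·k+80·n²+100·n), so (3·k+9·n+11) is a factor with cofactor -36·x·k-120·x·n+45·k²+174·k·n+30·k+80·n²+100·n.
The cofactor groups again: -36·x·k-120·x·n+45·k²+174·k·n+30·k+80·n²+100·n = -12·x·(3·k+10·n) + (15·k+8·n+10)·(3·k+10·n); both groups contain (3·k+10·n), giving -(12·x-15·k-8·n-10)·(3·k+10·n).

-(12·x-15·k-8·n-10)·(3·k+10·n)·(3·k+9·n+11)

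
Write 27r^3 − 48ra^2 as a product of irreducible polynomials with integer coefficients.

3r(3r − 4a)(3r + 4a)

Factor out 3r, leaving 9r^2 − 16a^2, which is a difference of two squares.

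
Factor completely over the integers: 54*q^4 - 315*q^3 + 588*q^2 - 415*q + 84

By the rational root theorem, q = 7/6 is a root, so (6*q - 7) is a factor; dividing leaves 9*q^3 - 42*q^2 + 49*q - 12.
Continuing, q = 3 is a root, giving the factor (q - 3) and quotient 9*q^2 - 15*q + 4.
The remaining quadratic factors as (3*q - 4)(3*q - 1).

(3*q - 1)*(3*q - 4)*(6*q - 7)*(q - 3)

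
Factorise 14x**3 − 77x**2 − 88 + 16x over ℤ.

Group as (14x**3 + 16x) + (−77x**2 − 88) = 2x(7x**2 + 8) − 11(7x**2 + 8).
Both groups share the factor (7x**2 + 8).

(2x − 11)(7x**2 + 8)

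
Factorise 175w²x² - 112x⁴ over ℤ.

Pull out the common factor 7x²; 25w² - 16x² is a difference of squares.

7x²(5w + 4x)(5w - 4x)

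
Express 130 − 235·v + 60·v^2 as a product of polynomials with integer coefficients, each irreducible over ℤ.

Pull out the common factor 5, then factor the remaining trinomial.

5·(3·v − 2)·(4·v − 13)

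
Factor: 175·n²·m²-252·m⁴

Pull out the common factor 7·m²; 25·n²-36·m² is a difference of squares.

7·m²·(5·n-6·m)·(5·n+6·m)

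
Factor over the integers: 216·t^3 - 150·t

Factor out 6·t, leaving 36·t^2 - 25, which is a difference of two squares.

6·t·(6·t + 5)·(6·t - 5)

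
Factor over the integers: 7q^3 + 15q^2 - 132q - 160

(7q + 8)(q + 5)(q - 4)

Among the possible rational roots, q = 4 is a root, so (q - 4) divides it; the quotient is 7q^2 + 43q + 40.
The remaining quadratic factors as (7q + 8)(q + 5).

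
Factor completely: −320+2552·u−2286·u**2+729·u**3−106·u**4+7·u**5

(7·u−1)·(u−2)·(u−4)·(u**2−9·u+40)

Among the possible rational roots, u = 1/7 is a root, so (7·u−1) divides it; the quotient is u**4−15·u**3+102·u**2−312·u+320.
Next, u = 4 is a root, so (u−4) is a factor; dividing leaves u**3−11·u**2+58·u−80.
Then u = 2 is a root, giving the factor (u−2) and quotient u**2−9·u+40.
The quadratic u**2−9·u+40 has discriminant −79 < 0 and is irreducible over ℤ.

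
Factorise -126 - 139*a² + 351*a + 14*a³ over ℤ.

(2*a - 7)*(7*a - 3)*(a - 6)

By the rational root theorem, a = 7/2 is a root, giving the factor (2*a - 7) and quotient 7*a² - 45*a + 18.
The remaining quadratic factors as (a - 6)(7*a - 3).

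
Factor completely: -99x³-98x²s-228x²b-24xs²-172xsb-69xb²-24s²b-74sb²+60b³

-(11x+6s-4b)(9x+4s+15b)(x+b)

Group: 9x(-11x²-6xs-7xb-6sb+4b²) + (4s+15b)(-11x²-6xs-7xb-6sb+4b²); both groups contain (-11x²-6xs-7xb-6sb+4b²), so (9x+4s+15b) is a factor with cofactor -11x²-6xs-7xb-6sb+4b².
The cofactor groups again: -11x²-6xs-7xb-6sb+4b² = -x(11x+6s-4b) - b(11x+6s-4b); both groups contain (11x+6s-4b), giving -(x+b)(11x+6s-4b).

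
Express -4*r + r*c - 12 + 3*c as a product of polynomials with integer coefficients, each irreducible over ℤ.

Group as (r*c - 4*r) + (3*c - 12) = r*(c - 4) + 3*(c - 4).
Both groups share the factor (c - 4).

(c - 4)*(r + 3)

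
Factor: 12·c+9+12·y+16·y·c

(4·c+3)·(4·y+3)

Group as (16·y·c+12·y) + (12·c+9) = 4·y·(4·c+3) + 3·(4·c+3).
Both groups share the factor (4·c+3).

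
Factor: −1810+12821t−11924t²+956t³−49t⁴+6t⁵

Among the possible rational roots, t = 1/6 is a root, so (6t−1) divides it; the quotient is t⁴−8t³+158t²−1961t+1810.
Next, t = 10 is a root, so (t−10) divides it; the quotient is t³+2t²+178t−181.
Next, t = 1 is a root, so (t−1) is a factor; dividing leaves t²+3t+181.
The quadratic t²+3t+181 has discriminant −715 < 0 and is irreducible over ℤ.

(6t−1)(t−1)(t−10)(t²+3t+181)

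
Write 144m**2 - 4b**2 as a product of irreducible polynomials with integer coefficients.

Pull out the common factor 4; 36m**2 - b**2 is a difference of squares.

4(6m - b)(6m + b)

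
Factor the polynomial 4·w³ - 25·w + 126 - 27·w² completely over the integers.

(4·w + 9)·(w - 2)·(w - 7)

Testing divisors of the constant over divisors of the leading coefficient, w = 7 is a root, giving the factor (w - 7) and quotient 4·w² + w - 18.
The remaining quadratic factors as (w - 2)(4·w + 9).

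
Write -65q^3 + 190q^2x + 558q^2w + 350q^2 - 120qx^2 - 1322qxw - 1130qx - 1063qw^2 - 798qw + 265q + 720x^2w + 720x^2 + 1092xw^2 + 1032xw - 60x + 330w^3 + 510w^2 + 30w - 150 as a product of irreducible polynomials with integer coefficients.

-(13q - 12x - 5w - 5)(5q - 10x - 11w + 5)(q - 6w - 6)

Group: 13q(-5q^2 + 10qx + 41qw + 25q - 60xw - 60x - 66w^2 - 36w + 30) + (-12x - 5w - 5)(-5q^2 + 10qx + 41qw + 25q - 60xw - 60x - 66w^2 - 36w + 30); both groups contain (-5q^2 + 10qx + 41qw + 25q - 60xw - 60x - 66w^2 - 36w + 30), so (13q - 12x - 5w - 5) is a factor with cofactor -5q^2 + 10qx + 41qw + 25q - 60xw - 60x - 66w^2 - 36w + 30.
The cofactor groups again: -5q^2 + 10qx + 41qw + 25q - 60xw - 60x - 66w^2 - 36w + 30 = -q(5q - 10x - 11w + 5) + (6w + 6)(5q - 10x - 11w + 5); both groups contain (5q - 10x - 11w + 5), giving -(q - 6w - 6)(5q - 10x - 11w + 5).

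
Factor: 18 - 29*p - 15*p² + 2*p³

(2*p - 1)*(p + 2)*(p - 9)

Among the possible rational roots, p = -2 is a root, giving the factor (p + 2) and quotient 2*p² - 19*p + 9.
The remaining quadratic factors as (p - 9)(2*p - 1).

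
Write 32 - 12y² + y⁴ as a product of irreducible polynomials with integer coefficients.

(y + 2)(y - 2)(y² - 8)

Substitute u = y² to get a quadratic in u, then factor.
y² - 8 is irreducible over ℤ (8 is not a perfect square).
y² - 4 is a difference of squares.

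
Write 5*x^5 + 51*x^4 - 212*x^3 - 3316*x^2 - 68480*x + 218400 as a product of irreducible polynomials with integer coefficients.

By the rational root theorem, x = 14/5 is a root, so (5*x - 14) divides it; the quotient is x^4 + 13*x^3 - 6*x^2 - 680*x - 15600.
Next, x = 10 is a root, so (x - 10) is a factor; dividing leaves x^3 + 23*x^2 + 224*x + 1560.
Then x = -15 is a root, so (x + 15) is a factor; dividing leaves x^2 + 8*x + 104.
The quadratic x^2 + 8*x + 104 has discriminant -352 < 0 and is irreducible over ℤ.

(5*x - 14)*(x + 15)*(x - 10)*(x^2 + 8*x + 104)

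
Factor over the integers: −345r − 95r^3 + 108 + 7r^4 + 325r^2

(7r − 4)(r − 1)(r − 3)(r − 9)

Testing divisors of the constant over divisors of the leading coefficient, r = 4/7 is a root, giving the factor (7r − 4) and quotient r^3 − 13r^2 + 39r − 27.
Continuing, r = 1 is a root, so (r − 1) is a factor; dividing leaves r^2 − 12r + 27.
The remaining quadratic factors as (r − 9)(r − 3).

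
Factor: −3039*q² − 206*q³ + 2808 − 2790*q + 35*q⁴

(5*q − 3)*(7*q + 12)*(q + 6)*(q − 13)

Trying the rational-root candidates, q = 13 is a root, giving the factor (q − 13) and quotient 35*q³ + 249*q² + 198*q − 216.
Next, q = −6 is a root, so (q + 6) divides it; the quotient is 35*q² + 39*q − 36.
The remaining quadratic factors as (7*q + 12)(5*q − 3).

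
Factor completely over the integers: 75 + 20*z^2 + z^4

(z^2 + 15)*(z^2 + 5)

Substitute u = z^2 to get a quadratic in u, then factor.
z^2 + 5 is irreducible over ℤ (always positive, so no real roots).
z^2 + 15 is irreducible over ℤ (always positive, so no real roots).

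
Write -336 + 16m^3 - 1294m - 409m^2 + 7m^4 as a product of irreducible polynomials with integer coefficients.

(7m + 2)(m + 3)(m + 7)(m - 8)

Testing divisors of the constant over divisors of the leading coefficient, m = 8 is a root, so (m - 8) is a factor; dividing leaves 7m^3 + 72m^2 + 167m + 42.
Continuing, m = -3 is a root, so (m + 3) is a factor; dividing leaves 7m^2 + 51m + 14.
The remaining quadratic factors as (7m + 2)(m + 7).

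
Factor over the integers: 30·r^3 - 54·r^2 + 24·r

Pull out the common factor 6·r, then factor the remaining trinomial.

6·r·(5·r - 4)·(r - 1)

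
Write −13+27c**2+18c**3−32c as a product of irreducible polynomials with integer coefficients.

(3c+1)(6c+13)(c−1)

Testing divisors of the constant over divisors of the leading coefficient, c = −1/3 is a root, so (3c+1) divides it; the quotient is 6c**2+7c−13.
The remaining quadratic factors as (6c+13)(c−1).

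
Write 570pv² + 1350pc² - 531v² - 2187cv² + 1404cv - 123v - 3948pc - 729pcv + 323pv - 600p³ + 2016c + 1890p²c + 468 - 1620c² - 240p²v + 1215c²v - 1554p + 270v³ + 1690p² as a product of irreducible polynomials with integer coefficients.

-(4p - 15c + 2v - 3)(10p + 9v - 12)(15p + 9c - 15v - 13)

Group: 15p(-40p² + 150pc - 56pv + 78p + 135cv - 180c - 18v² + 51v - 36) + (9c - 15v - 13)(-40p² + 150pc - 56pv + 78p + 135cv - 180c - 18v² + 51v - 36); both groups contain (-40p² + 150pc - 56pv + 78p + 135cv - 180c - 18v² + 51v - 36), so (15p + 9c - 15v - 13) is a factor with cofactor -40p² + 150pc - 56pv + 78p + 135cv - 180c - 18v² + 51v - 36.
The cofactor groups again: -40p² + 150pc - 56pv + 78p + 135cv - 180c - 18v² + 51v - 36 = -10p(4p - 15c + 2v - 3) + (-9v + 12)(4p - 15c + 2v - 3); both groups contain (4p - 15c + 2v - 3), giving -(10p + 9v - 12)(4p - 15c + 2v - 3).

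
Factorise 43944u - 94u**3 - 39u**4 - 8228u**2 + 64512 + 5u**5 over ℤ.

By the rational root theorem, u = -6/5 is a root, so (5u + 6) is a factor; dividing leaves u**4 - 9u**3 - 8u**2 - 1636u + 10752.
Next, u = 14 is a root, giving the factor (u - 14) and quotient u**3 + 5u**2 + 62u - 768.
Continuing, u = 6 is a root, so (u - 6) divides it; the quotient is u**2 + 11u + 128.
The quadratic u**2 + 11u + 128 has discriminant -391 < 0 and is irreducible over ℤ.

(5u + 6)(u - 14)(u - 6)(u**2 + 11u + 128)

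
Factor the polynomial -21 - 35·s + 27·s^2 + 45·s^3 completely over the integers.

(5·s + 3)·(9·s^2 - 7)

Group as (45·s^3 - 35·s) + (27·s^2 - 21) = 5·s·(9·s^2 - 7) + 3·(9·s^2 - 7).
Both groups share the factor (9·s^2 - 7).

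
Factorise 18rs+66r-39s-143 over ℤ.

Group as (18rs+66r) + (-39s-143) = 6r(3s+11) - 13(3s+11).
Both groups share the factor (3s+11).

(3s+11)(6r-13)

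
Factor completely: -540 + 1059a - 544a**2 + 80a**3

Among the possible rational roots, a = 15/4 is a root, so (4a - 15) is a factor; dividing leaves 20a**2 - 61a + 36.
The remaining quadratic factors as (5a - 4)(4a - 9).

(4a - 15)(4a - 9)(5a - 4)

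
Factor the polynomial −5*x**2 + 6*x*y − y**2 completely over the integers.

−(5*x − y)*(x − y)

Group: −x*(5*x − y) + y*(5*x − y); both groups contain (5*x − y).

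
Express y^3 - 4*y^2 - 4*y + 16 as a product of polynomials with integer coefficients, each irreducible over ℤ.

Among the possible rational roots, y = 4 is a root, so (y - 4) divides it; the quotient is y^2 - 4.
The remaining quadratic factors as (y - 2)(y + 2).

(y + 2)*(y - 2)*(y - 4)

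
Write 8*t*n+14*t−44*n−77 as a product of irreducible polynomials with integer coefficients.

Group as (8*t*n+14*t) + (−44*n−77) = 2*t*(4*n+7) − 11*(4*n+7).
Both groups share the factor (4*n+7).

(2*t−11)*(4*n+7)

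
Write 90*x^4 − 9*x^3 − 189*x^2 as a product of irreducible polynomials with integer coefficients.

Pull out the common factor 9*x^2, then factor the remaining trinomial.

9*x^2*(2*x − 3)*(5*x + 7)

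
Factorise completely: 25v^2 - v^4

-v^2(v + 5)(v - 5)

Factor out v^2 first: what remains is -v^2 + 25.
Recognize a difference of squares with the parts 5 and v.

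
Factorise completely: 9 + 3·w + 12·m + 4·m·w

(4·m + 3)·(w + 3)

Group as (4·m·w + 12·m) + (3·w + 9) = 4·m·(w + 3) + 3·(w + 3).
Both groups share the factor (w + 3).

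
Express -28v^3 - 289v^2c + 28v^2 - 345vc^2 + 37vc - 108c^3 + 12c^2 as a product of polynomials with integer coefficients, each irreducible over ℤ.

Group: 7v(-4v^2 - 39vc + 4v - 27c^2 + 3c) + 4c(-4v^2 - 39vc + 4v - 27c^2 + 3c); both groups contain (-4v^2 - 39vc + 4v - 27c^2 + 3c), so (7v + 4c) is a factor with cofactor -4v^2 - 39vc + 4v - 27c^2 + 3c.
The cofactor groups again: -4v^2 - 39vc + 4v - 27c^2 + 3c = -v(4v + 3c) + (-9c + 1)(4v + 3c); both groups contain (4v + 3c), giving -(v + 9c - 1)(4v + 3c).

-(4v + 3c)(7v + 4c)(v + 9c - 1)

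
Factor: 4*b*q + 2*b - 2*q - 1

Group as (4*b*q + 2*b) + (-2*q - 1) = 2*b*(2*q + 1) - (2*q + 1).
Both groups share the factor (2*q + 1).

(2*b - 1)*(2*q + 1)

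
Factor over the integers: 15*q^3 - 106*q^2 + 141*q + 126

By the rational root theorem, q = 14/3 is a root, so (3*q - 14) is a factor; dividing leaves 5*q^2 - 12*q - 9.
The remaining quadratic factors as (5*q + 3)(q - 3).

(3*q - 14)*(5*q + 3)*(q - 3)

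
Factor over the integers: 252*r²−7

Pull out the common factor 7; 36*r²−1 is a difference of squares.

7*(6*r+1)*(6*r−1)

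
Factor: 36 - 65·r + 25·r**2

(5·r - 4)·(5·r - 9)

Need a pair with product 25·36 = 900 and sum -65: that's -45 and -20.
Split the middle term: 25·r**2 - 45·r - 20·r + 36 = 5·r·(5·r - 9) - 4·(5·r - 9).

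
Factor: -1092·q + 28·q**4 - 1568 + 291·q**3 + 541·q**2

(4·q - 7)·(7·q + 8)·(q + 4)·(q + 7)

Among the possible rational roots, q = -4 is a root, so (q + 4) is a factor; dividing leaves 28·q**3 + 179·q**2 - 175·q - 392.
Continuing, q = -7 is a root, so (q + 7) divides it; the quotient is 28·q**2 - 17·q - 56.
The remaining quadratic factors as (7·q + 8)(4·q - 7).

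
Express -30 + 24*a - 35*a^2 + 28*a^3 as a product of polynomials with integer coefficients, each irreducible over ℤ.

Group as (28*a^3 + 24*a) + (-35*a^2 - 30) = 4*a*(7*a^2 + 6) - 5*(7*a^2 + 6).
Both groups share the factor (7*a^2 + 6).

(4*a - 5)*(7*a^2 + 6)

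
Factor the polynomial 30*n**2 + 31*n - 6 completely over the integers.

(5*n + 6)*(6*n - 1)

Need a pair with product 30·(-6) = -180 and sum 31: that's -5 and 36.
Split the middle term: 30*n**2 - 5*n + 36*n - 6 = 5*n*(6*n - 1) + 6*(6*n - 1).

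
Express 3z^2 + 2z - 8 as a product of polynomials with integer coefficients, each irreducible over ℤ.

Need a pair with product 3·(-8) = -24 and sum 2: that's -4 and 6.
Split the middle term: 3z^2 - 4z + 6z - 8 = z(3z - 4) + 2(3z - 4).

(3z - 4)(z + 2)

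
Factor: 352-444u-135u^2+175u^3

Trying the rational-root candidates, u = -8/5 is a root, so (5u+8) divides it; the quotient is 35u^2-83u+44.
The remaining quadratic factors as (5u-4)(7u-11).

(5u+8)(5u-4)(7u-11)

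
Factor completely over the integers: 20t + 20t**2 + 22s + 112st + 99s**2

(11s + 10t)(9s + 2t + 2)

Group: 9s(11s + 10t) + (2t + 2)(11s + 10t); both groups contain (11s + 10t).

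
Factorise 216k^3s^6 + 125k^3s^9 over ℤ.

k^3s^6(5s + 6)(25s^2 − 30s + 36)

Pull out the common factor k^3s^6, leaving 125s^3 + 216.
Recognize a sum of cubes with the parts 6 and 5s.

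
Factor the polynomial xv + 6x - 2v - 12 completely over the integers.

Group as (xv + 6x) + (-2v - 12) = x(v + 6) - 2(v + 6).
Both groups share the factor (v + 6).

(v + 6)(x - 2)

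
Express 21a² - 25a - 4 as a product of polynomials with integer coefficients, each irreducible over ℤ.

(3a - 4)(7a + 1)

Need a pair with product 21·(-4) = -84 and sum -25: that's 3 and -28.
Split the middle term: 21a² + 3a - 28a - 4 = 3a(7a + 1) - 4(7a + 1).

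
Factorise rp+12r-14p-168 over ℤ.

Group as (rp+12r) + (-14p-168) = r(p+12) - 14(p+12).
Both groups share the factor (p+12).

(p+12)(r-14)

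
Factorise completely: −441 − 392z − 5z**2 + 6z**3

By the rational root theorem, z = 9 is a root, so (z − 9) divides it; the quotient is 6z**2 + 49z + 49.
The remaining quadratic factors as (6z + 7)(z + 7).

(6z + 7)(z + 7)(z − 9)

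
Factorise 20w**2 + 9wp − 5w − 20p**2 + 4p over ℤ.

(5w − 4p)(4w + 5p − 1)

Group: 5w(4w + 5p − 1) − 4p(4w + 5p − 1); both groups contain (4w + 5p − 1).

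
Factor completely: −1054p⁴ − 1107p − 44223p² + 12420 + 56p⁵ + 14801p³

Testing divisors of the constant over divisors of the leading coefficient, p = −1/2 is a root, giving the factor (2p + 1) and quotient 28p⁴ − 541p³ + 7671p² − 25947p + 12420.
Next, p = 15/4 is a root, so (4p − 15) is a factor; dividing leaves 7p³ − 109p² + 1509p − 828.
Continuing, p = 4/7 is a root, giving the factor (7p − 4) and quotient p² − 15p + 207.
The quadratic p² − 15p + 207 has discriminant −603 < 0 and is irreducible over ℤ.

(2p + 1)(4p − 15)(7p − 4)(p² − 15p + 207)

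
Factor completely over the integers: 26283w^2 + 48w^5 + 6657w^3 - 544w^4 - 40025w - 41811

By the rational root theorem, w = -11/3 is a root, so (3w + 11) is a factor; dividing leaves 16w^4 - 240w^3 + 3099w^2 - 2602w - 3801.
Then w = -3/4 is a root, so (4w + 3) is a factor; dividing leaves 4w^3 - 63w^2 + 822w - 1267.
Then w = 7/4 is a root, so (4w - 7) is a factor; dividing leaves w^2 - 14w + 181.
The quadratic w^2 - 14w + 181 has discriminant -528 < 0 and is irreducible over ℤ.

(3w + 11)(4w + 3)(4w - 7)(w^2 - 14w + 181)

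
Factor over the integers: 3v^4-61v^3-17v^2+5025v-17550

(3v-13)(v+9)(v-10)(v-15)

Among the possible rational roots, v = 13/3 is a root, giving the factor (3v-13) and quotient v^3-16v^2-75v+1350.
Next, v = 10 is a root, so (v-10) divides it; the quotient is v^2-6v-135.
The remaining quadratic factors as (v-15)(v+9).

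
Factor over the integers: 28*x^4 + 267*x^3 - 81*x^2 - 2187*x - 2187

Trying the rational-root candidates, x = -9/4 is a root, giving the factor (4*x + 9) and quotient 7*x^3 + 51*x^2 - 135*x - 243.
Then x = -9 is a root, giving the factor (x + 9) and quotient 7*x^2 - 12*x - 27.
The remaining quadratic factors as (7*x + 9)(x - 3).

(4*x + 9)*(7*x + 9)*(x + 9)*(x - 3)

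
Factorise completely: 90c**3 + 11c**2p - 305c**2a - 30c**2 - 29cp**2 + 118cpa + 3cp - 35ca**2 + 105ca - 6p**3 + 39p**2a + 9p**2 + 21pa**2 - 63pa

Group: 2c(45c**2 - 17cp + 5ca - 15c - 6p**2 - 3pa + 9p) + (p - 7a)(45c**2 - 17cp + 5ca - 15c - 6p**2 - 3pa + 9p); both groups contain (45c**2 - 17cp + 5ca - 15c - 6p**2 - 3pa + 9p), so (2c + p - 7a) is a factor with cofactor 45c**2 - 17cp + 5ca - 15c - 6p**2 - 3pa + 9p.
The cofactor groups again: 45c**2 - 17cp + 5ca - 15c - 6p**2 - 3pa + 9p = 5c(9c + 2p + a - 3) - 3p(9c + 2p + a - 3); both groups contain (9c + 2p + a - 3), giving (5c - 3p)(9c + 2p + a - 3).

(2c + p - 7a)(5c - 3p)(9c + 2p + a - 3)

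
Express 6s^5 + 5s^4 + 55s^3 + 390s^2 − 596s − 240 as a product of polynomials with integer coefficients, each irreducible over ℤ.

Among the possible rational roots, s = 3/2 is a root, so (2s − 3) divides it; the quotient is 3s^4 + 7s^3 + 38s^2 + 252s + 80.
Then s = −4 is a root, so (s + 4) divides it; the quotient is 3s^3 − 5s^2 + 58s + 20.
Then s = −1/3 is a root, so (3s + 1) divides it; the quotient is s^2 − 2s + 20.
The quadratic s^2 − 2s + 20 has discriminant −76 < 0 and is irreducible over ℤ.

(2s − 3)(3s + 1)(s + 4)(s^2 − 2s + 20)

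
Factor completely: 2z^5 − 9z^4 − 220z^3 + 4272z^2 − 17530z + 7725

Testing divisors of the constant over divisors of the leading coefficient, z = 1/2 is a root, so (2z − 1) is a factor; dividing leaves z^4 − 4z^3 − 112z^2 + 2080z − 7725.
Continuing, z = −15 is a root, so (z + 15) divides it; the quotient is z^3 − 19z^2 + 173z − 515.
Continuing, z = 5 is a root, giving the factor (z − 5) and quotient z^2 − 14z + 103.
The quadratic z^2 − 14z + 103 has discriminant −216 < 0 and is irreducible over ℤ.

(2z − 1)(z + 15)(z − 5)(z^2 − 14z + 103)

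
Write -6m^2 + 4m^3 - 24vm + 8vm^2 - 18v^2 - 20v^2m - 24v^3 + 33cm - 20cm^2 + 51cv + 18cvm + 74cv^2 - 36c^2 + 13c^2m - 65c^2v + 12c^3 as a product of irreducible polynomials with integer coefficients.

Group: c(12c^2 - 17cv - 11cm + 6v^2 + 8vm + 2m^2) + (-4v + 2m - 3)(12c^2 - 17cv - 11cm + 6v^2 + 8vm + 2m^2); both groups contain (12c^2 - 17cv - 11cm + 6v^2 + 8vm + 2m^2), so (c - 4v + 2m - 3) is a factor with cofactor 12c^2 - 17cv - 11cm + 6v^2 + 8vm + 2m^2.
The cofactor groups again: 12c^2 - 17cv - 11cm + 6v^2 + 8vm + 2m^2 = 3c(4c - 3v - m) + (-2v - 2m)(4c - 3v - m); both groups contain (4c - 3v - m), giving (3c - 2v - 2m)(4c - 3v - m).

(3c - 2v - 2m)(4c - 3v - m)(c - 4v + 2m - 3)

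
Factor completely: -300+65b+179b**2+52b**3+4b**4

(2b+15)(2b+5)(b+4)(b-1)

Among the possible rational roots, b = -5/2 is a root, so (2b+5) is a factor; dividing leaves 2b**3+21b**2+37b-60.
Next, b = 1 is a root, so (b-1) is a factor; dividing leaves 2b**2+23b+60.
The remaining quadratic factors as (b+4)(2b+15).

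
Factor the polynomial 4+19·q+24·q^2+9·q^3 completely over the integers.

Trying the rational-root candidates, q = -4/3 is a root, so (3·q+4) is a factor; dividing leaves 3·q^2+4·q+1.
The remaining quadratic factors as (3·q+1)(q+1).

(3·q+1)·(3·q+4)·(q+1)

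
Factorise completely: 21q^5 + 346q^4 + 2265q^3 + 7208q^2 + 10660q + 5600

(3q + 7)(7q + 8)(q + 5)(q^2 + 8q + 20)

By the rational root theorem, q = −7/3 is a root, so (3q + 7) divides it; the quotient is 7q^4 + 99q^3 + 524q^2 + 1180q + 800.
Next, q = −5 is a root, so (q + 5) is a factor; dividing leaves 7q^3 + 64q^2 + 204q + 160.
Then q = −8/7 is a root, so (7q + 8) is a factor; dividing leaves q^2 + 8q + 20.
The quadratic q^2 + 8q + 20 has discriminant −16 < 0 and is irreducible over ℤ.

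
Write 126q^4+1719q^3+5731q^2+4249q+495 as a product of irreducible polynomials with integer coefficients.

(3q+11)(6q+5)(7q+1)(q+9)

By the rational root theorem, q = -1/7 is a root, so (7q+1) divides it; the quotient is 18q^3+243q^2+784q+495.
Next, q = -11/3 is a root, giving the factor (3q+11) and quotient 6q^2+59q+45.
The remaining quadratic factors as (q+9)(6q+5).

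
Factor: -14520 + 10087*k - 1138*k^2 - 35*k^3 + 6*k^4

Among the possible rational roots, k = 8 is a root, giving the factor (k - 8) and quotient 6*k^3 + 13*k^2 - 1034*k + 1815.
Continuing, k = 11 is a root, so (k - 11) is a factor; dividing leaves 6*k^2 + 79*k - 165.
The remaining quadratic factors as (6*k - 11)(k + 15).

(6*k - 11)*(k + 15)*(k - 11)*(k - 8)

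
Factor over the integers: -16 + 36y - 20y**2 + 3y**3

By the rational root theorem, y = 4 is a root, so (y - 4) divides it; the quotient is 3y**2 - 8y + 4.
The remaining quadratic factors as (3y - 2)(y - 2).

(3y - 2)(y - 2)(y - 4)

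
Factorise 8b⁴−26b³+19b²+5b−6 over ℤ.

(2b+1)(4b−3)(b−1)(b−2)

Testing divisors of the constant over divisors of the leading coefficient, b = 2 is a root, giving the factor (b−2) and quotient 8b³−10b²−b+3.
Next, b = −1/2 is a root, so (2b+1) divides it; the quotient is 4b²−7b+3.
The remaining quadratic factors as (4b−3)(b−1).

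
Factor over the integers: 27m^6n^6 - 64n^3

n^3(3m^2n - 4)(9m^4n^2 + 12m^2n + 16)

Every term has a factor of n^3; factoring it out leaves 27m^6n^3 - 64.
Recognize a difference of cubes with the parts 3m^2n and 4.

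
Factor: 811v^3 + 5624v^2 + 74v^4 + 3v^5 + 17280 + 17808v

(3v + 5)(v + 12)(v + 4)(v^2 + 7v + 72)

Testing divisors of the constant over divisors of the leading coefficient, v = -12 is a root, giving the factor (v + 12) and quotient 3v^4 + 38v^3 + 355v^2 + 1364v + 1440.
Then v = -5/3 is a root, so (3v + 5) is a factor; dividing leaves v^3 + 11v^2 + 100v + 288.
Next, v = -4 is a root, so (v + 4) is a factor; dividing leaves v^2 + 7v + 72.
The quadratic v^2 + 7v + 72 has discriminant -239 < 0 and is irreducible over ℤ.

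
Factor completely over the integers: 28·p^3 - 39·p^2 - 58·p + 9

(4·p - 9)·(7·p - 1)·(p + 1)

Among the possible rational roots, p = 1/7 is a root, so (7·p - 1) is a factor; dividing leaves 4·p^2 - 5·p - 9.
The remaining quadratic factors as (p + 1)(4·p - 9).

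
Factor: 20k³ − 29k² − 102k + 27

(4k − 1)(5k + 9)(k − 3)

Among the possible rational roots, k = 1/4 is a root, so (4k − 1) divides it; the quotient is 5k² − 6k − 27.
The remaining quadratic factors as (k − 3)(5k + 9).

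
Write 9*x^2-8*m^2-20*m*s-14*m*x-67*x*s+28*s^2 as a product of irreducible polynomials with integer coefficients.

-(2*m-x+7*s)*(4*m+9*x-4*s)

Group: -2*m*(4*m+9*x-4*s) + (x-7*s)*(4*m+9*x-4*s); both groups contain (4*m+9*x-4*s).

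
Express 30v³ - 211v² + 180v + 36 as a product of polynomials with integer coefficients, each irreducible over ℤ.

(5v - 6)(6v + 1)(v - 6)

Trying the rational-root candidates, v = 6 is a root, giving the factor (v - 6) and quotient 30v² - 31v - 6.
The remaining quadratic factors as (6v + 1)(5v - 6).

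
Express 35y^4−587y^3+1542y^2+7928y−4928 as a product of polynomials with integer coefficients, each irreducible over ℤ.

Testing divisors of the constant over divisors of the leading coefficient, y = 4/7 is a root, giving the factor (7y−4) and quotient 5y^3−81y^2+174y+1232.
Next, y = −14/5 is a root, giving the factor (5y+14) and quotient y^2−19y+88.
The remaining quadratic factors as (y−11)(y−8).

(5y+14)(7y−4)(y−11)(y−8)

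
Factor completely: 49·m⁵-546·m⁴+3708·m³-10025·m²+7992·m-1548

(7·m-2)·(7·m-6)·(m-3)·(m²-7·m+43)

Trying the rational-root candidates, m = 6/7 is a root, so (7·m-6) is a factor; dividing leaves 7·m⁴-72·m³+468·m²-1031·m+258.
Next, m = 3 is a root, so (m-3) is a factor; dividing leaves 7·m³-51·m²+315·m-86.
Then m = 2/7 is a root, so (7·m-2) divides it; the quotient is m²-7·m+43.
The quadratic m²-7·m+43 has discriminant -123 < 0 and is irreducible over ℤ.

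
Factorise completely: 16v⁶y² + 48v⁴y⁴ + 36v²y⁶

4v²y²(2v² + 3y²)²

Factor out 4v²y² first: what remains is 4v⁴ + 12v²y² + 9y⁴.
Recognize a perfect-square trinomial with the parts 3y² and 2v².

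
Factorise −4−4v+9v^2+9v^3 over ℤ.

Testing divisors of the constant over divisors of the leading coefficient, v = −2/3 is a root, so (3v+2) divides it; the quotient is 3v^2+v−2.
The remaining quadratic factors as (v+1)(3v−2).

(3v+2)(3v−2)(v+1)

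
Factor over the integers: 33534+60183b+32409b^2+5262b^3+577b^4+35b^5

(5b+6)(7b+9)(b+9)(b^2+5b+69)

Among the possible rational roots, b = −9 is a root, so (b+9) is a factor; dividing leaves 35b^4+262b^3+2904b^2+6273b+3726.
Next, b = −6/5 is a root, so (5b+6) divides it; the quotient is 7b^3+44b^2+528b+621.
Then b = −9/7 is a root, giving the factor (7b+9) and quotient b^2+5b+69.
The quadratic b^2+5b+69 has discriminant −251 < 0 and is irreducible over ℤ.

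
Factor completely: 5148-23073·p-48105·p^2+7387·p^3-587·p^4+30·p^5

Among the possible rational roots, p = 1/6 is a root, giving the factor (6·p-1) and quotient 5·p^4-97·p^3+1215·p^2-7815·p-5148.
Continuing, p = -3/5 is a root, so (5·p+3) is a factor; dividing leaves p^3-20·p^2+255·p-1716.
Then p = 11 is a root, so (p-11) divides it; the quotient is p^2-9·p+156.
The quadratic p^2-9·p+156 has discriminant -543 < 0 and is irreducible over ℤ.

(5·p+3)·(6·p-1)·(p-11)·(p^2-9·p+156)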